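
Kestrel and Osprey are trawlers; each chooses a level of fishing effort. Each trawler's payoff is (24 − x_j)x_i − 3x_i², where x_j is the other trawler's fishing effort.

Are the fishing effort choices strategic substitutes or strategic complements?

Kestrel's payoff is (24 − x_O)x_K − 3x_K².
∂π/∂x_K = 24 − x_O − 6x_K = 0, so x_K = 4 − (1/6)x_O.
The best-response slope dx_K/dx_O = −1/6 < 0: the reaction function is downward-sloping, so the choices are strategic substitutes.

strategic substitutes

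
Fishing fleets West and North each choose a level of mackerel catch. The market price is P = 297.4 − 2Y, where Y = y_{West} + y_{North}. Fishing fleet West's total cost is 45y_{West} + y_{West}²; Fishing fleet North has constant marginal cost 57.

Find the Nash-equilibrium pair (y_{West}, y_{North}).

26.44, 46.88

Fishing fleet West's profit: π = y_{West}(297.4 − 2(y_{West} + y_{North})) − 45y_{West} − y_{West}².
∂π/∂y_{West} = 252.4 − 6y_{West} − 2y_{North} = 0, so y_{West} = 631/15 − (1/3)y_{North}.
For North: ∂π/∂y_{North} = 240.4 − 4y_{North} − 2y_{West} = 0 ⇒ y_{North} = 60.1 − 0.5y_{West}.
Plugging y_{North} into West's best response: y_{West} = 631/15 − (1/3)(60.1 − 0.5y_{West}) ⇒ (5/6)y_{West} = 661/30, so y_{West} = 26.44.
Then y_{North} = 60.1 − 0.5·26.44 = 46.88.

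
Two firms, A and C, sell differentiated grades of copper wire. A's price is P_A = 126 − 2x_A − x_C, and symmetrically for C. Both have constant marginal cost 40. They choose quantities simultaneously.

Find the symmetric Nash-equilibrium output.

17.2

Firm A's profit: π = x_A(126 − 2x_A − x_C) − 40x_A.
∂π/∂x_A = 86 − 4x_A − x_C = 0 ⇒ x_A = 21.5 − 0.25x_C.
Setting x_A = x_C in the reaction function: x_A = 21.5 − 0.25x_A, so x_A = 21.5 / 1.25 = 17.2.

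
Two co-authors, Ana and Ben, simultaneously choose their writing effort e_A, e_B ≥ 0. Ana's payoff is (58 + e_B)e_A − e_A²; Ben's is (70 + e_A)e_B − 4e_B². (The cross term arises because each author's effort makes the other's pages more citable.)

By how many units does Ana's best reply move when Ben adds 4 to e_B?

2

Expanding Ana's payoff: 58e_A + e_Be_A − e_A².
∂π/∂e_A = 58 + e_B − 2e_A = 0, so e_A = 29 + 0.5e_B.
The reaction-function slope is 0.5, so a 4-unit rise in e_B moves e_A by 0.5 × 4 = 2. Ana's best response rises — the actions are strategic complements.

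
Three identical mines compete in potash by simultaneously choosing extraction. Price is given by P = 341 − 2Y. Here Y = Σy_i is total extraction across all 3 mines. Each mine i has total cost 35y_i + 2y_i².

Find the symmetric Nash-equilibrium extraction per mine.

25.5

A representative mine's profit is π_i = y_i(341 − 2Y) − 35y_i − 2y_i², with Y = y_i + Σ_{j≠i} y_j.
First-order condition: 306 − 8y_i − 2Σ_{j≠i} y_j = 0.
In a symmetric equilibrium every mine chooses the same y, so Σ_{j≠i} y_j = 2y. The condition becomes 306 − 12y = 0, giving y = 306/12 = 25.5.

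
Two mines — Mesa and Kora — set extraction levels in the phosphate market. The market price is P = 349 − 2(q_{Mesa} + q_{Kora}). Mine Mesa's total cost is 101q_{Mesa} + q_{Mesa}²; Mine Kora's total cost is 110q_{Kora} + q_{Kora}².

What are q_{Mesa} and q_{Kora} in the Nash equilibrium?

Mine Mesa's profit: π = q_{Mesa}(349 − 2(q_{Mesa} + q_{Kora})) − 101q_{Mesa} − q_{Mesa}².
∂π/∂q_{Mesa} = 248 − 6q_{Mesa} − 2q_{Kora} = 0, so q_{Mesa} = 124/3 − (1/3)q_{Kora}.
By the same steps for Kora: q_{Kora} = 239/6 − (1/3)q_{Mesa}.
Plugging q_{Kora} into Mesa's best response: q_{Mesa} = 124/3 − (1/3)(239/6 − (1/3)q_{Mesa}) ⇒ (8/9)q_{Mesa} = 505/18, so q_{Mesa} = 31.5625.
Then q_{Kora} = 239/6 − (1/3)·31.5625 = 29.3125.

31.5625, 29.3125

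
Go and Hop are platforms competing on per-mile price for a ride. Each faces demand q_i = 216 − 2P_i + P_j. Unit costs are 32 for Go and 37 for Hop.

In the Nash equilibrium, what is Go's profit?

Go's profit: π = (P_{Go} − 32)(216 − 2P_{Go} + P_{Hop}).
∂π/∂P_{Go} = 280 − 4P_{Go} + P_{Hop} = 0 ⇒ P_{Go} = 70 + 0.25P_{Hop}.
Similarly P_{Hop} = 72.5 + 0.25P_{Go}.
Plugging P_{Hop} into Go's best response: P_{Go} = 70 + 0.25(72.5 + 0.25P_{Go}) ⇒ 0.9375P_{Go} = 88.125, so P_{Go} = 94.
Then P_{Hop} = 72.5 + 0.25·94 = 96.
q_{Go} = 216 − 2·94 + 96 = 124.
Profit = (94 − 32)·124 = 7688.

7688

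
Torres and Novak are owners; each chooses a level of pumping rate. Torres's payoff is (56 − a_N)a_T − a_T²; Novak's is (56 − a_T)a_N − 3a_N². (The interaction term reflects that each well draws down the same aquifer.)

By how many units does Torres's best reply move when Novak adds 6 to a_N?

-3

Expanding Torres's payoff: 56a_T − a_Na_T − a_T².
∂π/∂a_T = 56 − a_N − 2a_T = 0, so a_T = 28 − 0.5a_N.
The reaction-function slope is −0.5, so a 6-unit rise in a_N moves a_T by −0.5 × 6 = −3. Torres's best response falls — the actions are strategic substitutes.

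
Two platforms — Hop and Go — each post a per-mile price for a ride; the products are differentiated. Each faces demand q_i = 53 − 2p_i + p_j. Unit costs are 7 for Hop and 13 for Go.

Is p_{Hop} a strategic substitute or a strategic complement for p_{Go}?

strategic complements

Hop's profit: π = (p_{Hop} − 7)(53 − 2p_{Hop} + p_{Go}).
∂π/∂p_{Hop} = 67 − 4p_{Hop} + p_{Go} = 0 ⇒ p_{Hop} = 16.75 + 0.25p_{Go}.
The best-response slope dp_{Hop}/dp_{Go} = 0.25 > 0: the reaction function is upward-sloping, so the choices are strategic complements.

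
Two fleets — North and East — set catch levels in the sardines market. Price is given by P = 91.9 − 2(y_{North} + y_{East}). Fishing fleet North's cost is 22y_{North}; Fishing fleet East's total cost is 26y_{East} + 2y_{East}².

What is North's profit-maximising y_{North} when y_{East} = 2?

16.475

Fishing fleet North's profit: π = y_{North}(91.9 − 2(y_{North} + y_{East})) − 22y_{North}.
∂π/∂y_{North} = 69.9 − 4y_{North} − 2y_{East} = 0, so y_{North} = 17.475 − 0.5y_{East}.
At y_{East} = 2: y_{North} = 17.475 − 0.5·2 = 16.475.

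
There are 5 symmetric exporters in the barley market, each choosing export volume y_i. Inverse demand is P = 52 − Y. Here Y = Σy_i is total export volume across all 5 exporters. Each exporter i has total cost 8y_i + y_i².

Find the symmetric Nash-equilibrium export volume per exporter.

A representative exporter's profit is π_i = y_i(52 − Y) − 8y_i − y_i², with Y = y_i + Σ_{j≠i} y_j.
First-order condition: 44 − 4y_i − Σ_{j≠i} y_j = 0.
Imposing symmetry (y_j = y for all j) turns Σ_{j≠i} y_j into 4y, so 44 = 8y and y = 5.5.

5.5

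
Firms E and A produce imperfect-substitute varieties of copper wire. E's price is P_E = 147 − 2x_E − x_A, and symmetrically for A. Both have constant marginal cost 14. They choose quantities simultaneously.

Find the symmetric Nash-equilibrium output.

Firm E's profit: π = x_E(147 − 2x_E − x_A) − 14x_E.
∂π/∂x_E = 133 − 4x_E − x_A = 0 ⇒ x_E = 33.25 − 0.25x_A.
The game is symmetric, so in equilibrium x_A = x_E: the reaction function gives 1.25x_E = 33.25, hence x_E = 26.6.

26.6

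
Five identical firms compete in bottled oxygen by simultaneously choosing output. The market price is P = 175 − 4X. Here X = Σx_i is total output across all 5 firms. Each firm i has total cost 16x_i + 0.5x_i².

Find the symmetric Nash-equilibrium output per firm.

6.36

A representative firm's profit is π_i = x_i(175 − 4X) − 16x_i − 0.5x_i², with X = x_i + Σ_{j≠i} x_j.
First-order condition: 159 − 9x_i − 4Σ_{j≠i} x_j = 0.
In a symmetric equilibrium every firm chooses the same x, so Σ_{j≠i} x_j = 4x. The condition becomes 159 − 25x = 0, giving x = 159/25 = 6.36.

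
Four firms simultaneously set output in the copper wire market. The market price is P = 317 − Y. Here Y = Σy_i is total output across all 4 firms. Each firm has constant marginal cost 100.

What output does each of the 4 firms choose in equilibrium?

A representative firm's profit is π_i = y_i(317 − Y) − 100y_i, with Y = y_i + Σ_{j≠i} y_j.
First-order condition: 217 − 2y_i − Σ_{j≠i} y_j = 0.
In a symmetric equilibrium every firm chooses the same y, so Σ_{j≠i} y_j = 3y. The condition becomes 217 − 5y = 0, giving y = 217/5 = 43.4.

43.4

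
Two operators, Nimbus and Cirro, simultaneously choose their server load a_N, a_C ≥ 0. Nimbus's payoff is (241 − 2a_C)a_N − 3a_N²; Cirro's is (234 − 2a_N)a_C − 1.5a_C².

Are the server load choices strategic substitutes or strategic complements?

strategic substitutes

Expanding Nimbus's payoff: 241a_N − 2a_Ca_N − 3a_N².
∂π/∂a_N = 241 − 2a_C − 6a_N = 0, so a_N = 241/6 − (1/3)a_C.
The best-response slope da_N/da_C = −1/3 < 0: the reaction function is downward-sloping, so the choices are strategic substitutes.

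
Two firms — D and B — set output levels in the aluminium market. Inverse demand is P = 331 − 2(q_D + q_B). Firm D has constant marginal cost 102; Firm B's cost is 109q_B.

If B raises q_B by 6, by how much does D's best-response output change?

Firm D's profit: π = q_D(331 − 2(q_D + q_B)) − 102q_D.
∂π/∂q_D = 229 − 4q_D − 2q_B = 0, so q_D = 57.25 − 0.5q_B.
The reaction-function slope is −0.5, so a 6-unit rise in q_B moves q_D by −0.5 × 6 = −3. D's best response falls — the actions are strategic substitutes.

-3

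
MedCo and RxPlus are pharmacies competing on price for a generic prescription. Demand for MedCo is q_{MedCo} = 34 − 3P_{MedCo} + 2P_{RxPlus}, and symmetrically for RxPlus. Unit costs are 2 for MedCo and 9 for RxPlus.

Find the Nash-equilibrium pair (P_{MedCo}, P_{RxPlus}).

11.3125, 13.9375

MedCo's profit: π = (P_{MedCo} − 2)(34 − 3P_{MedCo} + 2P_{RxPlus}).
∂π/∂P_{MedCo} = 40 − 6P_{MedCo} + 2P_{RxPlus} = 0 ⇒ P_{MedCo} = 20/3 + (1/3)P_{RxPlus}.
Similarly P_{RxPlus} = 61/6 + (1/3)P_{MedCo}.
Plugging P_{RxPlus} into MedCo's best response: P_{MedCo} = 20/3 + (1/3)(61/6 + (1/3)P_{MedCo}) ⇒ (8/9)P_{MedCo} = 181/18, so P_{MedCo} = 11.3125.
Then P_{RxPlus} = 61/6 + (1/3)·11.3125 = 13.9375.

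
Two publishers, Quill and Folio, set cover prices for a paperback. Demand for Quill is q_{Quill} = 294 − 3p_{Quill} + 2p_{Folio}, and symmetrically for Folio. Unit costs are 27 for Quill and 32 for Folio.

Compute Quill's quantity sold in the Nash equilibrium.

203.0625

Quill's profit: π = (p_{Quill} − 27)(294 − 3p_{Quill} + 2p_{Folio}).
∂π/∂p_{Quill} = 375 − 6p_{Quill} + 2p_{Folio} = 0 ⇒ p_{Quill} = 62.5 + (1/3)p_{Folio}.
Similarly p_{Folio} = 65 + (1/3)p_{Quill}.
Substituting the second reaction function into the first: p_{Quill} = 62.5 + (1/3)(65 + (1/3)p_{Quill}), which gives (8/9)p_{Quill} = 505/6 ⇒ p_{Quill} = 94.6875.
Then p_{Folio} = 65 + (1/3)·94.6875 = 96.5625.
q_{Quill} = 294 − 3·94.6875 + 2·96.5625 = 203.0625.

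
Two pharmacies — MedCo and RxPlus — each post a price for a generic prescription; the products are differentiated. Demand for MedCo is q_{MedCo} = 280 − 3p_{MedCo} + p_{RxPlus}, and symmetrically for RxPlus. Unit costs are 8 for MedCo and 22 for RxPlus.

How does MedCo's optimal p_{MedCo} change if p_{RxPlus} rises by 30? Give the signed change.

MedCo's profit: π = (p_{MedCo} − 8)(280 − 3p_{MedCo} + p_{RxPlus}).
∂π/∂p_{MedCo} = 304 − 6p_{MedCo} + p_{RxPlus} = 0 ⇒ p_{MedCo} = 152/3 + (1/6)p_{RxPlus}.
The reaction-function slope is 1/6, so a 30-unit rise in p_{RxPlus} moves p_{MedCo} by 1/6 × 30 = 5. MedCo's best response rises — the actions are strategic complements.

5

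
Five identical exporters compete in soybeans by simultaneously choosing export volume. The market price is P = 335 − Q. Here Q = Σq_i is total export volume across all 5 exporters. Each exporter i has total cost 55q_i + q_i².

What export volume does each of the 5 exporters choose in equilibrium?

35

A representative exporter's profit is π_i = q_i(335 − Q) − 55q_i − q_i², with Q = q_i + Σ_{j≠i} q_j.
First-order condition: 280 − 4q_i − Σ_{j≠i} q_j = 0.
Imposing symmetry (q_j = q for all j) turns Σ_{j≠i} q_j into 4q, so 280 = 8q and q = 35.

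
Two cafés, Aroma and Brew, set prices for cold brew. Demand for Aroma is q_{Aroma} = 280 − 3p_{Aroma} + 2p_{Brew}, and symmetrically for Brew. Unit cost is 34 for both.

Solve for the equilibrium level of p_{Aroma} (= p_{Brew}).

Aroma's profit: π = (p_{Aroma} − 34)(280 − 3p_{Aroma} + 2p_{Brew}).
∂π/∂p_{Aroma} = 382 − 6p_{Aroma} + 2p_{Brew} = 0 ⇒ p_{Aroma} = 191/3 + (1/3)p_{Brew}.
By symmetry p_{Brew} = p_{Aroma}; substituting into the reaction function, (2/3)p_{Aroma} = 191/3 and p_{Aroma} = 95.5.

95.5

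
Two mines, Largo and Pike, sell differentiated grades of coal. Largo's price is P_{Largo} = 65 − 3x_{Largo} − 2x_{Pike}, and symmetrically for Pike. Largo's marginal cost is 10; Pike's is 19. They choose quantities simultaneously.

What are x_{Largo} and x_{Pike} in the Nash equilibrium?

Mine Largo's profit: π = x_{Largo}(65 − 3x_{Largo} − 2x_{Pike}) − 10x_{Largo}.
∂π/∂x_{Largo} = 55 − 6x_{Largo} − 2x_{Pike} = 0 ⇒ x_{Largo} = 55/6 − (1/3)x_{Pike}.
Similarly x_{Pike} = 23/3 − (1/3)x_{Largo}.
Solving the two reaction functions simultaneously: (1 − (−1/3)(−1/3))x_{Largo} = 55/6 − (1/3)·(23/3), so (8/9)x_{Largo} = 119/18 and x_{Largo} = 7.4375.
Then x_{Pike} = 23/3 − (1/3)·7.4375 = 5.1875.

7.4375, 5.1875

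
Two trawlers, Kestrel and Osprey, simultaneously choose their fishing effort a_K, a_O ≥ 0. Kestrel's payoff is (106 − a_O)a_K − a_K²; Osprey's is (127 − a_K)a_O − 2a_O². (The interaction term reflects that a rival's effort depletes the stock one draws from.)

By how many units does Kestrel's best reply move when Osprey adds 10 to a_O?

-5

Expanding Kestrel's payoff: 106a_K − a_Oa_K − a_K².
∂π/∂a_K = 106 − a_O − 2a_K = 0, so a_K = 53 − 0.5a_O.
The reaction-function slope is −0.5, so a 10-unit rise in a_O moves a_K by −0.5 × 10 = −5. Kestrel's best response falls — the actions are strategic substitutes.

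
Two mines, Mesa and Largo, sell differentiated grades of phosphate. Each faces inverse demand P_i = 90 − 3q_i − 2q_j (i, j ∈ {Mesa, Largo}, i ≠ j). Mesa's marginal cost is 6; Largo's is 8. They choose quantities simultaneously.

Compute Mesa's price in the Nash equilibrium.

Mine Mesa's profit: π = q_{Mesa}(90 − 3q_{Mesa} − 2q_{Largo}) − 6q_{Mesa}.
∂π/∂q_{Mesa} = 84 − 6q_{Mesa} − 2q_{Largo} = 0 ⇒ q_{Mesa} = 14 − (1/3)q_{Largo}.
Similarly q_{Largo} = 41/3 − (1/3)q_{Mesa}.
Solving the two reaction functions simultaneously: (1 − (−1/3)(−1/3))q_{Mesa} = 14 − (1/3)·(41/3), so (8/9)q_{Mesa} = 85/9 and q_{Mesa} = 10.625.
Then q_{Largo} = 41/3 − (1/3)·10.625 = 10.125.
P_{Mesa} = 90 − 3·10.625 − 2·10.125 = 37.875.

37.875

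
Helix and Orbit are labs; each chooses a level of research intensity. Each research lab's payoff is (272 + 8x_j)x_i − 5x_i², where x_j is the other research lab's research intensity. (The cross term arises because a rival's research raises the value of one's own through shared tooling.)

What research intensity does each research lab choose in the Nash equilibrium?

Helix's payoff is (272 + 8x_O)x_H − 5x_H².
∂π/∂x_H = 272 + 8x_O − 10x_H = 0, so x_H = 27.2 + 0.8x_O.
The game is symmetric, so in equilibrium x_O = x_H: the reaction function gives 0.2x_H = 27.2, hence x_H = 136.

136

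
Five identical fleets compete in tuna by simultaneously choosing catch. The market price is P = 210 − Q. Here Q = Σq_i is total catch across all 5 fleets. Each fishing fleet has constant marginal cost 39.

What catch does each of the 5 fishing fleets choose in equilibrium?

A representative fishing fleet's profit is π_i = q_i(210 − Q) − 39q_i, with Q = q_i + Σ_{j≠i} q_j.
First-order condition: 171 − 2q_i − Σ_{j≠i} q_j = 0.
With identical fishing fleets, set every q_j = q: then 171 − 2q − 4q = 0, i.e. q = 171/6 = 28.5.

28.5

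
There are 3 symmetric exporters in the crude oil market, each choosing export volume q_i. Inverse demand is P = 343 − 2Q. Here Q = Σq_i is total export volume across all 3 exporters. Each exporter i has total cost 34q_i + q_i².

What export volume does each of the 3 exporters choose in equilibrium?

A representative exporter's profit is π_i = q_i(343 − 2Q) − 34q_i − q_i², with Q = q_i + Σ_{j≠i} q_j.
First-order condition: 309 − 6q_i − 2Σ_{j≠i} q_j = 0.
With identical exporters, set every q_j = q: then 309 − 6q − 4q = 0, i.e. q = 309/10 = 30.9.

30.9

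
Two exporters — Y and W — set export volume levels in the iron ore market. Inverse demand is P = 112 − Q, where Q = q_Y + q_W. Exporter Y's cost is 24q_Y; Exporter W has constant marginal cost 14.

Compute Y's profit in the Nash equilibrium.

Exporter Y's profit: π = q_Y(112 − (q_Y + q_W)) − 24q_Y.
∂π/∂q_Y = 88 − 2q_Y − q_W = 0, so q_Y = 44 − 0.5q_W.
By the same steps for W: q_W = 49 − 0.5q_Y.
Solving the two reaction functions simultaneously: (1 − (−0.5)(−0.5))q_Y = 44 − 0.5·49, so 0.75q_Y = 19.5 and q_Y = 26.
Then q_W = 49 − 0.5·26 = 36.
Price P = 112 − 62 = 50.
Y's profit: (50 − 24)·26 = 676.

676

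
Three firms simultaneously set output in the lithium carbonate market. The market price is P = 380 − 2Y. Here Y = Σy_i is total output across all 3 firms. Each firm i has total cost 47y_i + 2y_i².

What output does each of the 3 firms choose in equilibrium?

27.75

A representative firm's profit is π_i = y_i(380 − 2Y) − 47y_i − 2y_i², with Y = y_i + Σ_{j≠i} y_j.
First-order condition: 333 − 8y_i − 2Σ_{j≠i} y_j = 0.
In a symmetric equilibrium every firm chooses the same y, so Σ_{j≠i} y_j = 2y. The condition becomes 333 − 12y = 0, giving y = 333/12 = 27.75.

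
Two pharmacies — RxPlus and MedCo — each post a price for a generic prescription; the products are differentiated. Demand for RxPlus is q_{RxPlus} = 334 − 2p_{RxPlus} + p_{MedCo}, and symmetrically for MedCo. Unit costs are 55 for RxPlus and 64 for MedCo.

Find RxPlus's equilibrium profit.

17747.28

RxPlus's profit: π = (p_{RxPlus} − 55)(334 − 2p_{RxPlus} + p_{MedCo}).
∂π/∂p_{RxPlus} = 444 − 4p_{RxPlus} + p_{MedCo} = 0 ⇒ p_{RxPlus} = 111 + 0.25p_{MedCo}.
Similarly p_{MedCo} = 115.5 + 0.25p_{RxPlus}.
Substituting the second reaction function into the first: p_{RxPlus} = 111 + 0.25(115.5 + 0.25p_{RxPlus}), which gives 0.9375p_{RxPlus} = 139.875 ⇒ p_{RxPlus} = 149.2.
Then p_{MedCo} = 115.5 + 0.25·149.2 = 152.8.
q_{RxPlus} = 334 − 2·149.2 + 152.8 = 188.4.
Profit = (149.2 − 55)·188.4 = 17747.28.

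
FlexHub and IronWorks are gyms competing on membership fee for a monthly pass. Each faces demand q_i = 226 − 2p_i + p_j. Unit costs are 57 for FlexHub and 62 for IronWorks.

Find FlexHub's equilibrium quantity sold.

FlexHub's profit: π = (p_{FlexHub} − 57)(226 − 2p_{FlexHub} + p_{IronWorks}).
∂π/∂p_{FlexHub} = 340 − 4p_{FlexHub} + p_{IronWorks} = 0 ⇒ p_{FlexHub} = 85 + 0.25p_{IronWorks}.
Similarly p_{IronWorks} = 87.5 + 0.25p_{FlexHub}.
Plugging p_{IronWorks} into FlexHub's best response: p_{FlexHub} = 85 + 0.25(87.5 + 0.25p_{FlexHub}) ⇒ 0.9375p_{FlexHub} = 106.875, so p_{FlexHub} = 114.
Then p_{IronWorks} = 87.5 + 0.25·114 = 116.
q_{FlexHub} = 226 − 2·114 + 116 = 114.

114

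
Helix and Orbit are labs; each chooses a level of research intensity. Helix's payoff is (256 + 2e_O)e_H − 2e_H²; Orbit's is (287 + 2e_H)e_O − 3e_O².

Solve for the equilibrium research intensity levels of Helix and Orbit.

105.5, 83

Expanding Helix's payoff: 256e_H + 2e_Oe_H − 2e_H².
∂π/∂e_H = 256 + 2e_O − 4e_H = 0, so e_H = 64 + 0.5e_O.
Likewise for Orbit: e_O = 287/6 + (1/3)e_H.
Plugging e_O into Helix's best response: e_H = 64 + 0.5(287/6 + (1/3)e_H) ⇒ (5/6)e_H = 1055/12, so e_H = 105.5.
Then e_O = 287/6 + (1/3)·105.5 = 83.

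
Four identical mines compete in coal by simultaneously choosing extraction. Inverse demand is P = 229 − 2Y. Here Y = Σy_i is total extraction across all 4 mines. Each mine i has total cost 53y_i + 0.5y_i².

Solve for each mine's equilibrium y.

A representative mine's profit is π_i = y_i(229 − 2Y) − 53y_i − 0.5y_i², with Y = y_i + Σ_{j≠i} y_j.
First-order condition: 176 − 5y_i − 2Σ_{j≠i} y_j = 0.
Imposing symmetry (y_j = y for all j) turns Σ_{j≠i} y_j into 3y, so 176 = 11y and y = 16.

16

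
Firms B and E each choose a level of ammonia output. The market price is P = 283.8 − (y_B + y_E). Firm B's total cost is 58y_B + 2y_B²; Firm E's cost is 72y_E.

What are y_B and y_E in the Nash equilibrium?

21.8, 95

Firm B's profit: π = y_B(283.8 − (y_B + y_E)) − 58y_B − 2y_B².
∂π/∂y_B = 225.8 − 6y_B − y_E = 0, so y_B = 1129/30 − (1/6)y_E.
For E: ∂π/∂y_E = 211.8 − 2y_E − y_B = 0 ⇒ y_E = 105.9 − 0.5y_B.
Plugging y_E into B's best response: y_B = 1129/30 − (1/6)(105.9 − 0.5y_B) ⇒ (11/12)y_B = 1199/60, so y_B = 21.8.
Then y_E = 105.9 − 0.5·21.8 = 95.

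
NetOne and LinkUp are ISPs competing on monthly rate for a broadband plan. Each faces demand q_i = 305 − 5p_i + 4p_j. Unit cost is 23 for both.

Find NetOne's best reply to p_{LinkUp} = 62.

NetOne's profit: π = (p_{NetOne} − 23)(305 − 5p_{NetOne} + 4p_{LinkUp}).
∂π/∂p_{NetOne} = 420 − 10p_{NetOne} + 4p_{LinkUp} = 0 ⇒ p_{NetOne} = 42 + 0.4p_{LinkUp}.
At p_{LinkUp} = 62: p_{NetOne} = 42 + 0.4·62 = 66.8.

66.8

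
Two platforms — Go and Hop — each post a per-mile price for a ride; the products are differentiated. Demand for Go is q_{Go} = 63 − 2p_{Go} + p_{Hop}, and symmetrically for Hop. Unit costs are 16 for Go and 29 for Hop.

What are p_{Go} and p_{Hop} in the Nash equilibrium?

33.4, 38.6

Go's profit: π = (p_{Go} − 16)(63 − 2p_{Go} + p_{Hop}).
∂π/∂p_{Go} = 95 − 4p_{Go} + p_{Hop} = 0 ⇒ p_{Go} = 23.75 + 0.25p_{Hop}.
Similarly p_{Hop} = 30.25 + 0.25p_{Go}.
Plugging p_{Hop} into Go's best response: p_{Go} = 23.75 + 0.25(30.25 + 0.25p_{Go}) ⇒ 0.9375p_{Go} = 31.3125, so p_{Go} = 33.4.
Then p_{Hop} = 30.25 + 0.25·33.4 = 38.6.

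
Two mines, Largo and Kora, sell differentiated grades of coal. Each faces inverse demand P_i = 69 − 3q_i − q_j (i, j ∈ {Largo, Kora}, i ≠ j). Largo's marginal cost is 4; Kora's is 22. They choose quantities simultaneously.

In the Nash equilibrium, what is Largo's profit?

288.12

Mine Largo's profit: π = q_{Largo}(69 − 3q_{Largo} − q_{Kora}) − 4q_{Largo}.
∂π/∂q_{Largo} = 65 − 6q_{Largo} − q_{Kora} = 0 ⇒ q_{Largo} = 65/6 − (1/6)q_{Kora}.
Similarly q_{Kora} = 47/6 − (1/6)q_{Largo}.
Plugging q_{Kora} into Largo's best response: q_{Largo} = 65/6 − (1/6)(47/6 − (1/6)q_{Largo}) ⇒ (35/36)q_{Largo} = 343/36, so q_{Largo} = 9.8.
Then q_{Kora} = 47/6 − (1/6)·9.8 = 6.2.
P_{Largo} = 69 − 3·9.8 − 6.2 = 33.4.
Profit = (33.4 − 4)·9.8 = 288.12.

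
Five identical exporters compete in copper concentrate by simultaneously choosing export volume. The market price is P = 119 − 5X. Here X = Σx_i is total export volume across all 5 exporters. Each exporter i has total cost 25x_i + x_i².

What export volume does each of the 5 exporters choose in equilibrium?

A representative exporter's profit is π_i = x_i(119 − 5X) − 25x_i − x_i², with X = x_i + Σ_{j≠i} x_j.
First-order condition: 94 − 12x_i − 5Σ_{j≠i} x_j = 0.
In a symmetric equilibrium every exporter chooses the same x, so Σ_{j≠i} x_j = 4x. The condition becomes 94 − 32x = 0, giving x = 94/32 = 2.9375.

2.9375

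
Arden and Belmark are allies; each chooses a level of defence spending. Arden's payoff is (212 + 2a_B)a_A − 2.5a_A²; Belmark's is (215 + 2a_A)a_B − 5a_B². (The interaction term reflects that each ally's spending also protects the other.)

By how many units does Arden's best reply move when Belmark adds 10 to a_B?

4

Expanding Arden's payoff: 212a_A + 2a_Ba_A − 2.5a_A².
∂π/∂a_A = 212 + 2a_B − 5a_A = 0, so a_A = 42.4 + 0.4a_B.
The reaction-function slope is 0.4, so a 10-unit rise in a_B moves a_A by 0.4 × 10 = 4. Arden's best response rises — the actions are strategic complements.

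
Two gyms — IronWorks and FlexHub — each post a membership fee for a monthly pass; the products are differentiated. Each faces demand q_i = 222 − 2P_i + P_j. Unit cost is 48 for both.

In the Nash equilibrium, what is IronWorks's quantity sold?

116

IronWorks's profit: π = (P_{IronWorks} − 48)(222 − 2P_{IronWorks} + P_{FlexHub}).
∂π/∂P_{IronWorks} = 318 − 4P_{IronWorks} + P_{FlexHub} = 0 ⇒ P_{IronWorks} = 79.5 + 0.25P_{FlexHub}.
Setting P_{IronWorks} = P_{FlexHub} in the reaction function: P_{IronWorks} = 79.5 + 0.25P_{IronWorks}, so P_{IronWorks} = 79.5 / 0.75 = 106.
q_{IronWorks} = 222 − 2·106 + 106 = 116.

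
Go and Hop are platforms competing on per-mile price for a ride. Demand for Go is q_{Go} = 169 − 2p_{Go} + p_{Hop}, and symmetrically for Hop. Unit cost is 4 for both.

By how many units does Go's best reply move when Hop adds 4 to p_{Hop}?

1

Go's profit: π = (p_{Go} − 4)(169 − 2p_{Go} + p_{Hop}).
∂π/∂p_{Go} = 177 − 4p_{Go} + p_{Hop} = 0 ⇒ p_{Go} = 44.25 + 0.25p_{Hop}.
The reaction-function slope is 0.25, so a 4-unit rise in p_{Hop} moves p_{Go} by 0.25 × 4 = 1. Go's best response rises — the actions are strategic complements.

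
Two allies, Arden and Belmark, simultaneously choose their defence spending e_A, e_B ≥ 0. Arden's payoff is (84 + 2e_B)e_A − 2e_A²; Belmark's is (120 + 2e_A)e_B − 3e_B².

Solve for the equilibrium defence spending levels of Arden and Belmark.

Expanding Arden's payoff: 84e_A + 2e_Be_A − 2e_A².
∂π/∂e_A = 84 + 2e_B − 4e_A = 0, so e_A = 21 + 0.5e_B.
Likewise for Belmark: e_B = 20 + (1/3)e_A.
Solving the two reaction functions simultaneously: (1 − (0.5)(1/3))e_A = 21 + 0.5·20, so (5/6)e_A = 31 and e_A = 37.2.
Then e_B = 20 + (1/3)·37.2 = 32.4.

37.2, 32.4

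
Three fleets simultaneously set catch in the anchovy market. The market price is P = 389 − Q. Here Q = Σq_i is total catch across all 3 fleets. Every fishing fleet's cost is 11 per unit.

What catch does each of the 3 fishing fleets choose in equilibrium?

94.5

A representative fishing fleet's profit is π_i = q_i(389 − Q) − 11q_i, with Q = q_i + Σ_{j≠i} q_j.
First-order condition: 378 − 2q_i − Σ_{j≠i} q_j = 0.
With identical fishing fleets, set every q_j = q: then 378 − 2q − 2q = 0, i.e. q = 378/4 = 94.5.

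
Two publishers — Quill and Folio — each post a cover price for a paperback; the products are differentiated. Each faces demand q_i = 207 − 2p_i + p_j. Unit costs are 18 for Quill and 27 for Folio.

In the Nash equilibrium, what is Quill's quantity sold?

128.4

Quill's profit: π = (p_{Quill} − 18)(207 − 2p_{Quill} + p_{Folio}).
∂π/∂p_{Quill} = 243 − 4p_{Quill} + p_{Folio} = 0 ⇒ p_{Quill} = 60.75 + 0.25p_{Folio}.
Similarly p_{Folio} = 65.25 + 0.25p_{Quill}.
Plugging p_{Folio} into Quill's best response: p_{Quill} = 60.75 + 0.25(65.25 + 0.25p_{Quill}) ⇒ 0.9375p_{Quill} = 77.0625, so p_{Quill} = 82.2.
Then p_{Folio} = 65.25 + 0.25·82.2 = 85.8.
q_{Quill} = 207 − 2·82.2 + 85.8 = 128.4.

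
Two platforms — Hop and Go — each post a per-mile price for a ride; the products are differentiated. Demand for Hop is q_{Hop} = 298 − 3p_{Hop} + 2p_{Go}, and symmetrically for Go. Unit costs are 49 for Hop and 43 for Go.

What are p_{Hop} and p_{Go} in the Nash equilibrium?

Hop's profit: π = (p_{Hop} − 49)(298 − 3p_{Hop} + 2p_{Go}).
∂π/∂p_{Hop} = 445 − 6p_{Hop} + 2p_{Go} = 0 ⇒ p_{Hop} = 445/6 + (1/3)p_{Go}.
Similarly p_{Go} = 427/6 + (1/3)p_{Hop}.
Solving the two reaction functions simultaneously: (1 − (1/3)(1/3))p_{Hop} = 445/6 + (1/3)·(427/6), so (8/9)p_{Hop} = 881/9 and p_{Hop} = 110.125.
Then p_{Go} = 427/6 + (1/3)·110.125 = 107.875.

110.125, 107.875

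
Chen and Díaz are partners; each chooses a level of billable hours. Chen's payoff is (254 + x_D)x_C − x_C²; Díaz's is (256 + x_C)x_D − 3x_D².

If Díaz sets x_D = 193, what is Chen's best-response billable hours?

Expanding Chen's payoff: 254x_C + x_Dx_C − x_C².
∂π/∂x_C = 254 + x_D − 2x_C = 0, so x_C = 127 + 0.5x_D.
At x_D = 193: x_C = 127 + 0.5·193 = 223.5.

223.5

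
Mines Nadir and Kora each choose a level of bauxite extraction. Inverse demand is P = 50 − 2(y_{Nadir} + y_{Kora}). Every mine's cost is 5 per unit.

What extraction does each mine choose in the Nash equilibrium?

7.5

Mine Nadir's profit: π = y_{Nadir}(50 − 2(y_{Nadir} + y_{Kora})) − 5y_{Nadir}.
∂π/∂y_{Nadir} = 45 − 4y_{Nadir} − 2y_{Kora} = 0, so y_{Nadir} = 11.25 − 0.5y_{Kora}.
The game is symmetric, so in equilibrium y_{Kora} = y_{Nadir}: the reaction function gives 1.5y_{Nadir} = 11.25, hence y_{Nadir} = 7.5.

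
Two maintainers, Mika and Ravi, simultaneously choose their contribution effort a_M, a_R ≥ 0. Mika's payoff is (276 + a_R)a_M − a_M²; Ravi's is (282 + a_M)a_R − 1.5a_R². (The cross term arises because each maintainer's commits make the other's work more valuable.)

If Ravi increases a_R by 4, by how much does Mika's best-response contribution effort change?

Expanding Mika's payoff: 276a_M + a_Ra_M − a_M².
∂π/∂a_M = 276 + a_R − 2a_M = 0, so a_M = 138 + 0.5a_R.
The reaction-function slope is 0.5, so a 4-unit rise in a_R moves a_M by 0.5 × 4 = 2. Mika's best response rises — the actions are strategic complements.

2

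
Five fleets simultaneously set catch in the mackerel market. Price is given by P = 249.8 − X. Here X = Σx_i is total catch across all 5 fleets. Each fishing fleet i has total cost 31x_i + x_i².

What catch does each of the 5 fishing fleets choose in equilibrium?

A representative fishing fleet's profit is π_i = x_i(249.8 − X) − 31x_i − x_i², with X = x_i + Σ_{j≠i} x_j.
First-order condition: 218.8 − 4x_i − Σ_{j≠i} x_j = 0.
In a symmetric equilibrium every fishing fleet chooses the same x, so Σ_{j≠i} x_j = 4x. The condition becomes 218.8 − 8x = 0, giving x = 218.8/8 = 27.35.

27.35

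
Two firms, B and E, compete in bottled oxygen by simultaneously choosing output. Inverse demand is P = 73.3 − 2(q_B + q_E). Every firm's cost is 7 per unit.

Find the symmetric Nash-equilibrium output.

Firm B's profit: π = q_B(73.3 − 2(q_B + q_E)) − 7q_B.
∂π/∂q_B = 66.3 − 4q_B − 2q_E = 0, so q_B = 16.575 − 0.5q_E.
The game is symmetric, so in equilibrium q_E = q_B: the reaction function gives 1.5q_B = 16.575, hence q_B = 11.05.

11.05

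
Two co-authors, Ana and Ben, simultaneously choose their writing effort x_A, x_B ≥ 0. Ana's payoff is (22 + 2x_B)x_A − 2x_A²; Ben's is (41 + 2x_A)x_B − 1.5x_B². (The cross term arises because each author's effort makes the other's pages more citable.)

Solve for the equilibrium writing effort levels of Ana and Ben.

Expanding Ana's payoff: 22x_A + 2x_Bx_A − 2x_A².
∂π/∂x_A = 22 + 2x_B − 4x_A = 0, so x_A = 5.5 + 0.5x_B.
Likewise for Ben: x_B = 41/3 + (2/3)x_A.
Plugging x_B into Ana's best response: x_A = 5.5 + 0.5(41/3 + (2/3)x_A) ⇒ (2/3)x_A = 37/3, so x_A = 18.5.
Then x_B = 41/3 + (2/3)·18.5 = 26.

18.5, 26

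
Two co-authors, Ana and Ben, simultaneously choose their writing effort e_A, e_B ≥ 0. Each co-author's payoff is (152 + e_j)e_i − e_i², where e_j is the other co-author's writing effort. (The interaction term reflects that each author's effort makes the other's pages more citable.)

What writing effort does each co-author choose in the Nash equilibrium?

Ana's payoff is (152 + e_B)e_A − e_A².
∂π/∂e_A = 152 + e_B − 2e_A = 0, so e_A = 76 + 0.5e_B.
Setting e_A = e_B in the reaction function: e_A = 76 + 0.5e_A, so e_A = 76 / 0.5 = 152.

152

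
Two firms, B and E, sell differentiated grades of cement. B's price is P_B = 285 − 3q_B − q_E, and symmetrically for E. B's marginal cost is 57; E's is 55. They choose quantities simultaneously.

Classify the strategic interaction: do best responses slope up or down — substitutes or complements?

Firm B's profit: π = q_B(285 − 3q_B − q_E) − 57q_B.
∂π/∂q_B = 228 − 6q_B − q_E = 0 ⇒ q_B = 38 − (1/6)q_E.
The best-response slope dq_B/dq_E = −1/6 < 0: the reaction function is downward-sloping, so the choices are strategic substitutes.

strategic substitutes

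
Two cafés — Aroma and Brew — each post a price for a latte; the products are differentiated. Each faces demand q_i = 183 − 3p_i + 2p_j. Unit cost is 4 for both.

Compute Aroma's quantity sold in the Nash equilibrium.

Aroma's profit: π = (p_{Aroma} − 4)(183 − 3p_{Aroma} + 2p_{Brew}).
∂π/∂p_{Aroma} = 195 − 6p_{Aroma} + 2p_{Brew} = 0 ⇒ p_{Aroma} = 32.5 + (1/3)p_{Brew}.
The game is symmetric, so in equilibrium p_{Brew} = p_{Aroma}: the reaction function gives (2/3)p_{Aroma} = 32.5, hence p_{Aroma} = 48.75.
q_{Aroma} = 183 − 3·48.75 + 2·48.75 = 134.25.

134.25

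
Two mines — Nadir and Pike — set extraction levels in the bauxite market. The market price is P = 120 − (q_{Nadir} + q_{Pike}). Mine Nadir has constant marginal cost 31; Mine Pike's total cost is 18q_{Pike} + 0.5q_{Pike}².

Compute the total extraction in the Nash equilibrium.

56

Mine Nadir's profit: π = q_{Nadir}(120 − (q_{Nadir} + q_{Pike})) − 31q_{Nadir}.
∂π/∂q_{Nadir} = 89 − 2q_{Nadir} − q_{Pike} = 0, so q_{Nadir} = 44.5 − 0.5q_{Pike}.
For Pike: ∂π/∂q_{Pike} = 102 − 3q_{Pike} − q_{Nadir} = 0 ⇒ q_{Pike} = 34 − (1/3)q_{Nadir}.
Substituting the second reaction function into the first: q_{Nadir} = 44.5 − 0.5(34 − (1/3)q_{Nadir}), which gives (5/6)q_{Nadir} = 27.5 ⇒ q_{Nadir} = 33.
Then q_{Pike} = 34 − (1/3)·33 = 23.
Total extraction: 33 + 23 = 56.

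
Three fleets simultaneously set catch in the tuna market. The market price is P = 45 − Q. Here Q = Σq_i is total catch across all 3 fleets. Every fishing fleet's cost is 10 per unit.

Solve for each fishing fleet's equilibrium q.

A representative fishing fleet's profit is π_i = q_i(45 − Q) − 10q_i, with Q = q_i + Σ_{j≠i} q_j.
First-order condition: 35 − 2q_i − Σ_{j≠i} q_j = 0.
In a symmetric equilibrium every fishing fleet chooses the same q, so Σ_{j≠i} q_j = 2q. The condition becomes 35 − 4q = 0, giving q = 35/4 = 8.75.

8.75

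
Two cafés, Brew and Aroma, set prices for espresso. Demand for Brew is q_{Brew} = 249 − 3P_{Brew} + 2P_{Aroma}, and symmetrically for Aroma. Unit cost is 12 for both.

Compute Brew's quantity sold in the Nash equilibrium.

177.75

Brew's profit: π = (P_{Brew} − 12)(249 − 3P_{Brew} + 2P_{Aroma}).
∂π/∂P_{Brew} = 285 − 6P_{Brew} + 2P_{Aroma} = 0 ⇒ P_{Brew} = 47.5 + (1/3)P_{Aroma}.
The game is symmetric, so in equilibrium P_{Aroma} = P_{Brew}: the reaction function gives (2/3)P_{Brew} = 47.5, hence P_{Brew} = 71.25.
q_{Brew} = 249 − 3·71.25 + 2·71.25 = 177.75.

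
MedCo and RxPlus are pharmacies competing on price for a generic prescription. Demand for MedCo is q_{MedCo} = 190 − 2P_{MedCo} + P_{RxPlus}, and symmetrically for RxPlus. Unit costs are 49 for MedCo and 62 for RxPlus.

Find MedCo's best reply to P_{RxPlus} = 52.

85

MedCo's profit: π = (P_{MedCo} − 49)(190 − 2P_{MedCo} + P_{RxPlus}).
∂π/∂P_{MedCo} = 288 − 4P_{MedCo} + P_{RxPlus} = 0 ⇒ P_{MedCo} = 72 + 0.25P_{RxPlus}.
At P_{RxPlus} = 52: P_{MedCo} = 72 + 0.25·52 = 85.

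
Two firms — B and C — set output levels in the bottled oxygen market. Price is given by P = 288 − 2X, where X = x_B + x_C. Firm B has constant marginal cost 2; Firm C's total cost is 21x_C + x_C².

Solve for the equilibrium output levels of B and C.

59.1, 24.8

Firm B's profit: π = x_B(288 − 2(x_B + x_C)) − 2x_B.
∂π/∂x_B = 286 − 4x_B − 2x_C = 0, so x_B = 71.5 − 0.5x_C.
For C: ∂π/∂x_C = 267 − 6x_C − 2x_B = 0 ⇒ x_C = 44.5 − (1/3)x_B.
Substituting the second reaction function into the first: x_B = 71.5 − 0.5(44.5 − (1/3)x_B), which gives (5/6)x_B = 49.25 ⇒ x_B = 59.1.
Then x_C = 44.5 − (1/3)·59.1 = 24.8.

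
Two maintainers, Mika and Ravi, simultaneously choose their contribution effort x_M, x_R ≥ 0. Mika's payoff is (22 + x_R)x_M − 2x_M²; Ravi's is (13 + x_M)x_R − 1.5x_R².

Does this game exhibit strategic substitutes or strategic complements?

strategic complements

Expanding Mika's payoff: 22x_M + x_Rx_M − 2x_M².
∂π/∂x_M = 22 + x_R − 4x_M = 0, so x_M = 5.5 + 0.25x_R.
The best-response slope dx_M/dx_R = 0.25 > 0: the reaction function is upward-sloping, so the choices are strategic complements.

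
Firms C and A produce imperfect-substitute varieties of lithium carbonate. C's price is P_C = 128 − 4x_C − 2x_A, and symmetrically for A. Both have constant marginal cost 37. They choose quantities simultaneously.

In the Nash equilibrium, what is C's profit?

331.24

Firm C's profit: π = x_C(128 − 4x_C − 2x_A) − 37x_C.
∂π/∂x_C = 91 − 8x_C − 2x_A = 0 ⇒ x_C = 11.375 − 0.25x_A.
By symmetry x_A = x_C; substituting into the reaction function, 1.25x_C = 11.375 and x_C = 9.1.
P_C = 128 − 4·9.1 − 2·9.1 = 73.4.
Profit = (73.4 − 37)·9.1 = 331.24.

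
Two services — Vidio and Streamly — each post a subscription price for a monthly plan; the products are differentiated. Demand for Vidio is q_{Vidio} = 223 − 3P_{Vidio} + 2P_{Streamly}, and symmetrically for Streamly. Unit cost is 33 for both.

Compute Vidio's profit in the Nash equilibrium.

Vidio's profit: π = (P_{Vidio} − 33)(223 − 3P_{Vidio} + 2P_{Streamly}).
∂π/∂P_{Vidio} = 322 − 6P_{Vidio} + 2P_{Streamly} = 0 ⇒ P_{Vidio} = 161/3 + (1/3)P_{Streamly}.
The game is symmetric, so in equilibrium P_{Streamly} = P_{Vidio}: the reaction function gives (2/3)P_{Vidio} = 161/3, hence P_{Vidio} = 80.5.
q_{Vidio} = 223 − 3·80.5 + 2·80.5 = 142.5.
Profit = (80.5 − 33)·142.5 = 6768.75.

6768.75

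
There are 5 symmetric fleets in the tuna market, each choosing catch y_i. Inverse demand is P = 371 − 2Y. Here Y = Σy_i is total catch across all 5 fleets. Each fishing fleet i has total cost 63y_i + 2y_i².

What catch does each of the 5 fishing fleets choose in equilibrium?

A representative fishing fleet's profit is π_i = y_i(371 − 2Y) − 63y_i − 2y_i², with Y = y_i + Σ_{j≠i} y_j.
First-order condition: 308 − 8y_i − 2Σ_{j≠i} y_j = 0.
In a symmetric equilibrium every fishing fleet chooses the same y, so Σ_{j≠i} y_j = 4y. The condition becomes 308 − 16y = 0, giving y = 308/16 = 19.25.

19.25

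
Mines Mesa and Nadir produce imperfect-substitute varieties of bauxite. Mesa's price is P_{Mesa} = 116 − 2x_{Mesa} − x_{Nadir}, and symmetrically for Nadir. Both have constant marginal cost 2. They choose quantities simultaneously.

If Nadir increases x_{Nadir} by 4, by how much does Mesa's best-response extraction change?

Mine Mesa's profit: π = x_{Mesa}(116 − 2x_{Mesa} − x_{Nadir}) − 2x_{Mesa}.
∂π/∂x_{Mesa} = 114 − 4x_{Mesa} − x_{Nadir} = 0 ⇒ x_{Mesa} = 28.5 − 0.25x_{Nadir}.
The reaction-function slope is −0.25, so a 4-unit rise in x_{Nadir} moves x_{Mesa} by −0.25 × 4 = −1. Mesa's best response falls — the actions are strategic substitutes.

-1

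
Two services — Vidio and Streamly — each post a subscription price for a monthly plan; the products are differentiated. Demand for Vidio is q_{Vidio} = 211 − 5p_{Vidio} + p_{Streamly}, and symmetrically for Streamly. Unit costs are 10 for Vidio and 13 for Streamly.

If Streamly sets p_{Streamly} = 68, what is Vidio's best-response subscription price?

32.9

Vidio's profit: π = (p_{Vidio} − 10)(211 − 5p_{Vidio} + p_{Streamly}).
∂π/∂p_{Vidio} = 261 − 10p_{Vidio} + p_{Streamly} = 0 ⇒ p_{Vidio} = 26.1 + 0.1p_{Streamly}.
At p_{Streamly} = 68: p_{Vidio} = 26.1 + 0.1·68 = 32.9.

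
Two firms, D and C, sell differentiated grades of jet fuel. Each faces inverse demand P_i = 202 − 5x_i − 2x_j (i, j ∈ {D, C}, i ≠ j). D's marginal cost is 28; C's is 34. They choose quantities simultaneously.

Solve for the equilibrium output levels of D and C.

Firm D's profit: π = x_D(202 − 5x_D − 2x_C) − 28x_D.
∂π/∂x_D = 174 − 10x_D − 2x_C = 0 ⇒ x_D = 17.4 − 0.2x_C.
Similarly x_C = 16.8 − 0.2x_D.
Solving the two reaction functions simultaneously: (1 − (−0.2)(−0.2))x_D = 17.4 − 0.2·16.8, so 0.96x_D = 14.04 and x_D = 14.625.
Then x_C = 16.8 − 0.2·14.625 = 13.875.

14.625, 13.875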